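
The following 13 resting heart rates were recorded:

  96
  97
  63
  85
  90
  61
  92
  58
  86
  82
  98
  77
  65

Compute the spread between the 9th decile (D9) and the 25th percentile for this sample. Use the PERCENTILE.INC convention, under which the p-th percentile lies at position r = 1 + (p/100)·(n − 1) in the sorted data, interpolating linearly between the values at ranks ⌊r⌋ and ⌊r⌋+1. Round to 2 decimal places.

31.80

Sorted: 58, 61, 63, 65, 77, 82, 85, 86, 90, 92, 96, 97, 98.
n = 13.
P25: r = 4 (integer) → 65.
P90: r = 11.8; ranks 11–12 are 96, 97; interpolating gives 96.8.
Difference: 96.8 − 65 = 31.8.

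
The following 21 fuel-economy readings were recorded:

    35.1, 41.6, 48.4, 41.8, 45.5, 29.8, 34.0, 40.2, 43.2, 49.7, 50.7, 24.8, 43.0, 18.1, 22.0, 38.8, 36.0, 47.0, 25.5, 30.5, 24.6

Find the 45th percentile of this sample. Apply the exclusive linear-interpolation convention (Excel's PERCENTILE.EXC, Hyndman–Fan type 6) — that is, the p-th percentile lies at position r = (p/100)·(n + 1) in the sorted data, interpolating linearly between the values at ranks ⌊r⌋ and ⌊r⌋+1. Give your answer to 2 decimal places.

35.91

Sorted: 18.1, 22.0, 24.6, 24.8, 25.5, 29.8, 30.5, 34.0, 35.1, 36.0, 38.8, 40.2, 41.6, 41.8, 43.0, 43.2, 45.5, 47.0, 48.4, 49.7, 50.7.
n = 21.
r = (45/100)·(21 + 1) = 9.9.
Rank 9 is 35.1 and rank 10 is 36.0.
Interpolate: 35.1 + 0.9·(36.0 − 35.1) = 35.1 + 0.9·0.9 = 35.91.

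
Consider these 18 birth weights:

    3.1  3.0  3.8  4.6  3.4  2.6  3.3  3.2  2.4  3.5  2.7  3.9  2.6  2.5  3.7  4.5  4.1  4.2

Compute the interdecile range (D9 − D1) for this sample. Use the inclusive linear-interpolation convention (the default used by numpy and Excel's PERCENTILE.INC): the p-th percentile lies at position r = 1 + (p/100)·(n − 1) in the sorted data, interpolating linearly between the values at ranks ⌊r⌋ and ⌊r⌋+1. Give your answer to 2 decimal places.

1.72

Sorted: 2.4, 2.5, 2.6, 2.6, 2.7, 3.0, 3.1, 3.2, 3.3, 3.4, 3.5, 3.7, 3.8, 3.9, 4.1, 4.2, 4.5, 4.6.
n = 18.
P10: r = 2.7; ranks 2–3 are 2.5, 2.6; interpolating gives 2.57.
P90: r = 16.3; ranks 16–17 are 4.2, 4.5; interpolating gives 4.29.
Difference: 4.29 − 2.57 = 1.72.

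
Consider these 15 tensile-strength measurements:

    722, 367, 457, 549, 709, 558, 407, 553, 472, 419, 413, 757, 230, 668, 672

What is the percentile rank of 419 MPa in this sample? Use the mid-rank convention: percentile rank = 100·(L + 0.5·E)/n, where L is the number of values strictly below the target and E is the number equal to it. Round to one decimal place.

Sorted: 230, 367, 407, 413, 419, 457, 472, 549, 553, 558, 668, 672, 709, 722, 757.
Count below 419: L = 4; count equal: E = 1; n = 15.
Percentile rank = 100·(4 + 0.5·1)/15 = 100·4.5/15 = 30.

30.0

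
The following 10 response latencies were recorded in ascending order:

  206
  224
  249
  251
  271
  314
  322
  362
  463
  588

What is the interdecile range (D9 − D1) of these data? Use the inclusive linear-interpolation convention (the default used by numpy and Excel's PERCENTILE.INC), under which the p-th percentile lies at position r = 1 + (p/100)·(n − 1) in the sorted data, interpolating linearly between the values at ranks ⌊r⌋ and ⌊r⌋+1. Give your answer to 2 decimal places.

n = 10.
P10: r = 1.9; ranks 1–2 are 206, 224; interpolating gives 222.2.
P90: r = 9.1; ranks 9–10 are 463, 588; interpolating gives 475.5.
Difference: 475.5 − 222.2 = 253.3.

253.30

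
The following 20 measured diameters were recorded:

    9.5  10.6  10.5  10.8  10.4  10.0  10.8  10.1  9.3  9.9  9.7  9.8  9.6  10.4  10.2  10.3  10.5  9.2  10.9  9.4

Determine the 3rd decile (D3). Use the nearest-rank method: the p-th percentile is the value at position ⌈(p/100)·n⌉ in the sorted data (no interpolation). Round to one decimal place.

9.7

Sorted: 9.2, 9.3, 9.4, 9.5, 9.6, 9.7, 9.8, 9.9, 10.0, 10.1, 10.2, 10.3, 10.4, 10.4, 10.5, 10.5, 10.6, 10.8, 10.8, 10.9.
n = 20.
Position = ⌈30/100 · 20⌉ = ⌈6⌉ = 6.
The value at rank 6 is 9.7.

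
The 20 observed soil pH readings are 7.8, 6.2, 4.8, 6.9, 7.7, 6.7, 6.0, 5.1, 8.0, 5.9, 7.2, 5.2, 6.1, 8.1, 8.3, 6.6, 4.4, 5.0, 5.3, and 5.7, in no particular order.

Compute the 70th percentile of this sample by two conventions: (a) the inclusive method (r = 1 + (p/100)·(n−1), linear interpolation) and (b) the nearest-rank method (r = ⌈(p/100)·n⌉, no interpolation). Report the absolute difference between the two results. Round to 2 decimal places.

0.09

Sorted: 4.4, 4.8, 5.0, 5.1, 5.2, 5.3, 5.7, 5.9, 6.0, 6.1, 6.2, 6.6, 6.7, 6.9, 7.2, 7.7, 7.8, 8.0, 8.1, 8.3.
n = 20.
(a) r = 14.3; between ranks 14 (6.9) and 15 (7.2): 6.99.
(b) the nearest-rank method: rank 14 → 6.9.
|6.99 − 6.9| = 0.09.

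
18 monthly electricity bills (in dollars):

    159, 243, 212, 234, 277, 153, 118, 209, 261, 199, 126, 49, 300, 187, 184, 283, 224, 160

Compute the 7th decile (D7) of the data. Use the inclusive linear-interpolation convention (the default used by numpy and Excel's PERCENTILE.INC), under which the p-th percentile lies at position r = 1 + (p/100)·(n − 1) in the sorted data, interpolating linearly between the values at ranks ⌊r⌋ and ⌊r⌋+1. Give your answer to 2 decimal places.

Sorted: 49, 118, 126, 153, 159, 160, 184, 187, 199, 209, 212, 224, 234, 243, 261, 277, 283, 300.
n = 18.
r = 1 + (70/100)·(18 − 1) = 1 + 11.9 = 12.9.
Rank 12 is 224 and rank 13 is 234.
Interpolate: 224 + 0.9·(234 − 224) = 224 + 0.9·10 = 233.

233.00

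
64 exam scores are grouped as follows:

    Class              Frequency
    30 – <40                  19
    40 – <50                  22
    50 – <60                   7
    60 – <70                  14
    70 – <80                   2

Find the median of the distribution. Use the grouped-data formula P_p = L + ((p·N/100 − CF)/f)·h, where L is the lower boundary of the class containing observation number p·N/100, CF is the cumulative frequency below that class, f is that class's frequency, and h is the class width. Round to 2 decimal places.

45.91

N = 64; target position k = 50/100 · 64 = 32.
Cumulative frequencies: 19, 41, 48, 62, 64.
Observation 32 falls in the class 40 – <50.
L = 40, CF = 19, f = 22, h = 10.
P50 = 40 + ((32 − 19)/22)·10 = 40 + 5.90909 = 45.9091.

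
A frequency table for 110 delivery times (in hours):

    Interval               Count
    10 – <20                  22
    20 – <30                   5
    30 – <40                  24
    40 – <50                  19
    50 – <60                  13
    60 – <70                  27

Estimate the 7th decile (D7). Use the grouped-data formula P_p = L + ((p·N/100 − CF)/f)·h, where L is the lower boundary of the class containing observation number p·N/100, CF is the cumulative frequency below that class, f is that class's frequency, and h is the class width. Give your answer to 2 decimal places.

N = 110; target position k = 70/100 · 110 = 77.
Cumulative frequencies: 22, 27, 51, 70, 83, 110.
Observation 77 falls in the class 50 – <60.
L = 50, CF = 70, f = 13, h = 10.
P70 = 50 + ((77 − 70)/13)·10 = 50 + 5.38462 = 55.3846.

55.38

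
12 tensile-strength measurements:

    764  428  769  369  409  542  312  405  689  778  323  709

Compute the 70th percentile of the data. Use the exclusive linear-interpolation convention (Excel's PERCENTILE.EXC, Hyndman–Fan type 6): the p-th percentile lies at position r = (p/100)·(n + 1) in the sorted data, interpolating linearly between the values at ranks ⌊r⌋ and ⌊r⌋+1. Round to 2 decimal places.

Sorted: 312, 323, 369, 405, 409, 428, 542, 689, 709, 764, 769, 778.
n = 12.
r = (70/100)·(12 + 1) = 9.1.
Rank 9 is 709 and rank 10 is 764.
Interpolate: 709 + 0.1·(764 − 709) = 709 + 0.1·55 = 714.5.

714.50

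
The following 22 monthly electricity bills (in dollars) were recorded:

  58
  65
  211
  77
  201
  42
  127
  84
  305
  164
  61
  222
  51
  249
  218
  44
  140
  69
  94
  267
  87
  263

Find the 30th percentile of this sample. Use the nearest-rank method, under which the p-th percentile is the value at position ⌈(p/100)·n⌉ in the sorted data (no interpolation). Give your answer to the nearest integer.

69

Sorted: 42, 44, 51, 58, 61, 65, 69, 77, 84, 87, 94, 127, 140, 164, 201, 211, 218, 222, 249, 263, 267, 305.
n = 22.
Position = ⌈30/100 · 22⌉ = ⌈6.6⌉ = 7.
The value at rank 7 is 69.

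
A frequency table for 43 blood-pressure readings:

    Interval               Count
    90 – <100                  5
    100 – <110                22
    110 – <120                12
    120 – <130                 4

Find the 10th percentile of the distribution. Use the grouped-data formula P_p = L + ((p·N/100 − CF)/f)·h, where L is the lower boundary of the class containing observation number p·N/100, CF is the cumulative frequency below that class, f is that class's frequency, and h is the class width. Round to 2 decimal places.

N = 43; target position k = 10/100 · 43 = 4.3.
Cumulative frequencies: 5, 27, 39, 43.
Observation 4.3 falls in the class 90 – <100.
L = 90, CF = 0, f = 5, h = 10.
P10 = 90 + ((4.3 − 0)/5)·10 = 90 + 8.6 = 98.6.

98.60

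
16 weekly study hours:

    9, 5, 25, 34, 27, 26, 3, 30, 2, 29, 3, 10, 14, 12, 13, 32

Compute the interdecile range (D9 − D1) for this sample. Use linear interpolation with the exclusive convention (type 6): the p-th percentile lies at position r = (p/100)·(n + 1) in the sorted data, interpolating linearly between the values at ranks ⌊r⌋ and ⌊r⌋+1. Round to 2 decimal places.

29.90

Sorted: 2, 3, 3, 5, 9, 10, 12, 13, 14, 25, 26, 27, 29, 30, 32, 34.
n = 16.
P10: r = 1.7; ranks 1–2 are 2, 3; interpolating gives 2.7.
P90: r = 15.3; ranks 15–16 are 32, 34; interpolating gives 32.6.
Difference: 32.6 − 2.7 = 29.9.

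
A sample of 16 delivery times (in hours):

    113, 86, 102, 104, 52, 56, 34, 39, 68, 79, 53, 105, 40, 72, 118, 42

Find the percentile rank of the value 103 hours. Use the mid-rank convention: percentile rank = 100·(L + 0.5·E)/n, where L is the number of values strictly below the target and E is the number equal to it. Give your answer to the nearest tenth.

75.0

Sorted: 34, 39, 40, 42, 52, 53, 56, 68, 72, 79, 86, 102, 104, 105, 113, 118.
Count below 103: L = 12; count equal: E = 0; n = 16.
Percentile rank = 100·(12 + 0.5·0)/16 = 100·12/16 = 75.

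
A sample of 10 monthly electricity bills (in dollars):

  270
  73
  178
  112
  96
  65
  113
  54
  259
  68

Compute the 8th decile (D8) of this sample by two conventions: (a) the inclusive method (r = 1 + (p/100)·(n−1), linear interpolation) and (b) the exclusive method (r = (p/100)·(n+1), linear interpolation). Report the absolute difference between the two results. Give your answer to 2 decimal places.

Sorted: 54, 65, 68, 73, 96, 112, 113, 178, 259, 270.
n = 10.
(a) r = 8.2; between ranks 8 (178) and 9 (259): 194.2.
(b) r = 8.8; between ranks 8 (178) and 9 (259): 242.8.
|194.2 − 242.8| = 48.6.

48.60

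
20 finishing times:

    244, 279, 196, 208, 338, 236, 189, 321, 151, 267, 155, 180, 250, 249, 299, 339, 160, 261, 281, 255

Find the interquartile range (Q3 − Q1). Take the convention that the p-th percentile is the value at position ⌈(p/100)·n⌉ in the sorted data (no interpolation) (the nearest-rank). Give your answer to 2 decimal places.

90.00

Sorted: 151, 155, 160, 180, 189, 196, 208, 236, 244, 249, 250, 255, 261, 267, 279, 281, 299, 321, 338, 339.
n = 20.
P25: rank ⌈25/100·20⌉ = 5 → 189.
P75: rank ⌈75/100·20⌉ = 15 → 279.
Difference: 279 − 189 = 90.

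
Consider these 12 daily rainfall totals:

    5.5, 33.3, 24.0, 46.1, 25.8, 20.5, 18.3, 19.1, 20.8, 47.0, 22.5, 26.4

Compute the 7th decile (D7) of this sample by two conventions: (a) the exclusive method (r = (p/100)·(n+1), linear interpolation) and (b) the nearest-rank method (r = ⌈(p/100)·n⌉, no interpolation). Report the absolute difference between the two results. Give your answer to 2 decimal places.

Sorted: 5.5, 18.3, 19.1, 20.5, 20.8, 22.5, 24.0, 25.8, 26.4, 33.3, 46.1, 47.0.
n = 12.
(a) r = 9.1; between ranks 9 (26.4) and 10 (33.3): 27.09.
(b) the nearest-rank method: rank 9 → 26.4.
|27.09 − 26.4| = 0.69.

0.69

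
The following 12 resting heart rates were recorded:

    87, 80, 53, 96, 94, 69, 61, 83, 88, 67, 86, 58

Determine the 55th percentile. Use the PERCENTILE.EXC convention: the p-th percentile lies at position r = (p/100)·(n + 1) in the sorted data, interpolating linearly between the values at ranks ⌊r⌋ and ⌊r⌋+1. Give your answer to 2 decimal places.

83.45

Sorted: 53, 58, 61, 67, 69, 80, 83, 86, 87, 88, 94, 96.
n = 12.
r = (55/100)·(12 + 1) = 7.15.
Rank 7 is 83 and rank 8 is 86.
Interpolate: 83 + 0.15·(86 − 83) = 83 + 0.15·3 = 83.45.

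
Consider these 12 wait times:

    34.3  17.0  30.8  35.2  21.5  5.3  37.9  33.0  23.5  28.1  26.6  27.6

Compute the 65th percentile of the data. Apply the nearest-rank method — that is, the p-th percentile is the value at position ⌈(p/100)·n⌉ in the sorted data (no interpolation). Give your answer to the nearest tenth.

30.8

Sorted: 5.3, 17.0, 21.5, 23.5, 26.6, 27.6, 28.1, 30.8, 33.0, 34.3, 35.2, 37.9.
n = 12.
Position = ⌈65/100 · 12⌉ = ⌈7.8⌉ = 8.
The value at rank 8 is 30.8.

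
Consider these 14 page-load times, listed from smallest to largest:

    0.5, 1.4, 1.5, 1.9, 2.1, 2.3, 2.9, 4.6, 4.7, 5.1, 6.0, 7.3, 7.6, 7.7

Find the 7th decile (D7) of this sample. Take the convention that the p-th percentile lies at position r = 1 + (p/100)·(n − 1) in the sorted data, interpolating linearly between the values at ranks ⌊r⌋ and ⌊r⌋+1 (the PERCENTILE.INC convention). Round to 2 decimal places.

5.19

n = 14.
r = 1 + (70/100)·(14 − 1) = 1 + 9.1 = 10.1.
Rank 10 is 5.1 and rank 11 is 6.0.
Interpolate: 5.1 + 0.1·(6.0 − 5.1) = 5.1 + 0.1·0.9 = 5.19.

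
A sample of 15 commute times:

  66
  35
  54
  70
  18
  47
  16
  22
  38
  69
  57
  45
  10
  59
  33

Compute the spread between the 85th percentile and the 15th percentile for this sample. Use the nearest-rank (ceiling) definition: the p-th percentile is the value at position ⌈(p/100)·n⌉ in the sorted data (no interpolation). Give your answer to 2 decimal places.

48.00

Sorted: 10, 16, 18, 22, 33, 35, 38, 45, 47, 54, 57, 59, 66, 69, 70.
n = 15.
P15: rank ⌈15/100·15⌉ = 3 → 18.
P85: rank ⌈85/100·15⌉ = 13 → 66.
Difference: 66 − 18 = 48.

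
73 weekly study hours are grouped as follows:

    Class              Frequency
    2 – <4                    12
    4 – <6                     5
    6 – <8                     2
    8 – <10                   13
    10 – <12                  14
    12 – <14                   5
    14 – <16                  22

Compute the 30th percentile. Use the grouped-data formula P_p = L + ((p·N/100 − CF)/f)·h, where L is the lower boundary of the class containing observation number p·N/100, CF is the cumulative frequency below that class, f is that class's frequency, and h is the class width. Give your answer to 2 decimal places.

8.45

N = 73; target position k = 30/100 · 73 = 21.9.
Cumulative frequencies: 12, 17, 19, 32, 46, 51, 73.
Observation 21.9 falls in the class 8 – <10.
L = 8, CF = 19, f = 13, h = 2.
P30 = 8 + ((21.9 − 19)/13)·2 = 8 + 0.446154 = 8.44615.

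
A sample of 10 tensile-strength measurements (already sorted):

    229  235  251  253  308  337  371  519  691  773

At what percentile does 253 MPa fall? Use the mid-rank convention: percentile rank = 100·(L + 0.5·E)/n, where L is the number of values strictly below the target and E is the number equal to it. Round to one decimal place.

Count below 253: L = 3; count equal: E = 1; n = 10.
Percentile rank = 100·(3 + 0.5·1)/10 = 100·3.5/10 = 35.

35.0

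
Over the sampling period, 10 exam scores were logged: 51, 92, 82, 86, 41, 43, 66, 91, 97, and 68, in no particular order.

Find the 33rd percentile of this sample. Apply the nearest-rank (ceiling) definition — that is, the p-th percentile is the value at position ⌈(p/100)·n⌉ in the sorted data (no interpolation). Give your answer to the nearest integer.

66

Sorted: 41, 43, 51, 66, 68, 82, 86, 91, 92, 97.
n = 10.
Position = ⌈33/100 · 10⌉ = ⌈3.3⌉ = 4.
The value at rank 4 is 66.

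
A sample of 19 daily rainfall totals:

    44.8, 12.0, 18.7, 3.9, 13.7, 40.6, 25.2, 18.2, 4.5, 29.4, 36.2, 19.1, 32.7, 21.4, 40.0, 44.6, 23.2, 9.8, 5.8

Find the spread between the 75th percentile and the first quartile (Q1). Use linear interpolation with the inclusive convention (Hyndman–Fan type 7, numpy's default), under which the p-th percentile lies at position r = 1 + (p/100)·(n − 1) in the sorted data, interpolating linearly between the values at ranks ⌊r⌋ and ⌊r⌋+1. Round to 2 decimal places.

21.60

Sorted: 3.9, 4.5, 5.8, 9.8, 12.0, 13.7, 18.2, 18.7, 19.1, 21.4, 23.2, 25.2, 29.4, 32.7, 36.2, 40.0, 40.6, 44.6, 44.8.
n = 19.
P25: r = 5.5; ranks 5–6 are 12.0, 13.7; interpolating gives 12.85.
P75: r = 14.5; ranks 14–15 are 32.7, 36.2; interpolating gives 34.45.
Difference: 34.45 − 12.85 = 21.6.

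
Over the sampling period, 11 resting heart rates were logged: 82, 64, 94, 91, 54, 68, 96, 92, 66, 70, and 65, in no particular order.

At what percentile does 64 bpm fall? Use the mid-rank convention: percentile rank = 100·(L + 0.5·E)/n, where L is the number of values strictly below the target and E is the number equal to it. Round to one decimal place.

Sorted: 54, 64, 65, 66, 68, 70, 82, 91, 92, 94, 96.
Count below 64: L = 1; count equal: E = 1; n = 11.
Percentile rank = 100·(1 + 0.5·1)/11 = 100·1.5/11 = 13.64.

13.6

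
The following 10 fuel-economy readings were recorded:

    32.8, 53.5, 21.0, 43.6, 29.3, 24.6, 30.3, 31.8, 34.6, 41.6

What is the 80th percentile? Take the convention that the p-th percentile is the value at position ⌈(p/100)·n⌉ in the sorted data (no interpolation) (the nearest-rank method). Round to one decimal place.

Sorted: 21.0, 24.6, 29.3, 30.3, 31.8, 32.8, 34.6, 41.6, 43.6, 53.5.
n = 10.
Position = ⌈80/100 · 10⌉ = ⌈8⌉ = 8.
The value at rank 8 is 41.6.

41.6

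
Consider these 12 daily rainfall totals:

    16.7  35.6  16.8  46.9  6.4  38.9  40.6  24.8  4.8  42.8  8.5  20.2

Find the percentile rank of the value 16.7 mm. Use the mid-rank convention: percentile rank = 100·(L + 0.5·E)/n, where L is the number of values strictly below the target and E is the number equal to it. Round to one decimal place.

Sorted: 4.8, 6.4, 8.5, 16.7, 16.8, 20.2, 24.8, 35.6, 38.9, 40.6, 42.8, 46.9.
Count below 16.7: L = 3; count equal: E = 1; n = 12.
Percentile rank = 100·(3 + 0.5·1)/12 = 100·3.5/12 = 29.17.

29.2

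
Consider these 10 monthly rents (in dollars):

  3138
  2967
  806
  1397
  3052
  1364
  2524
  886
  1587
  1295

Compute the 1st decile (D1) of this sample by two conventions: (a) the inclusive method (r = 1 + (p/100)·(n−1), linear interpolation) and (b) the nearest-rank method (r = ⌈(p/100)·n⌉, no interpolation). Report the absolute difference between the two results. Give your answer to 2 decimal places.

72.00

Sorted: 806, 886, 1295, 1364, 1397, 1587, 2524, 2967, 3052, 3138.
n = 10.
(a) r = 1.9; between ranks 1 (806) and 2 (886): 878.
(b) the nearest-rank method: rank 1 → 806.
|878 − 806| = 72.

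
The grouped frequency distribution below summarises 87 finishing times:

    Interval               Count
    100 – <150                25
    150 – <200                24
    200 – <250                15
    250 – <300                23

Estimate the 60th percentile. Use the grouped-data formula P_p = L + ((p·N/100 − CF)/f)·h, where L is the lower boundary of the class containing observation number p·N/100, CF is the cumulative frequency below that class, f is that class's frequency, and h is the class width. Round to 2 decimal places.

210.67

N = 87; target position k = 60/100 · 87 = 52.2.
Cumulative frequencies: 25, 49, 64, 87.
Observation 52.2 falls in the class 200 – <250.
L = 200, CF = 49, f = 15, h = 50.
P60 = 200 + ((52.2 − 49)/15)·50 = 200 + 10.6667 = 210.667.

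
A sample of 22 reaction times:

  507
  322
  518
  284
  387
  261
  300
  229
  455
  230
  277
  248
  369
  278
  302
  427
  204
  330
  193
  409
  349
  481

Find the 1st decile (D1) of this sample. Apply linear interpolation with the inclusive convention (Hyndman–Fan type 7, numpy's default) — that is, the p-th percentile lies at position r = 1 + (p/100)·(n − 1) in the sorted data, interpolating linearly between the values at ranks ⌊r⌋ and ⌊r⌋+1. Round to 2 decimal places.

Sorted: 193, 204, 229, 230, 248, 261, 277, 278, 284, 300, 302, 322, 330, 349, 369, 387, 409, 427, 455, 481, 507, 518.
n = 22.
r = 1 + (10/100)·(22 − 1) = 1 + 2.1 = 3.1.
Rank 3 is 229 and rank 4 is 230.
Interpolate: 229 + 0.1·(230 − 229) = 229 + 0.1·1 = 229.1.

229.10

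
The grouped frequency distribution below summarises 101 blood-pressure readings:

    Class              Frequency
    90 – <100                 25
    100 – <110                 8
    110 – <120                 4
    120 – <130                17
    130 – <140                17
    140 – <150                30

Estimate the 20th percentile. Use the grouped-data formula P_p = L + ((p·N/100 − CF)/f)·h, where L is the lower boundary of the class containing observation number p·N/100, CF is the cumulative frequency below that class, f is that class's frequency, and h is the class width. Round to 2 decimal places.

98.08

N = 101; target position k = 20/100 · 101 = 20.2.
Cumulative frequencies: 25, 33, 37, 54, 71, 101.
Observation 20.2 falls in the class 90 – <100.
L = 90, CF = 0, f = 25, h = 10.
P20 = 90 + ((20.2 − 0)/25)·10 = 90 + 8.08 = 98.08.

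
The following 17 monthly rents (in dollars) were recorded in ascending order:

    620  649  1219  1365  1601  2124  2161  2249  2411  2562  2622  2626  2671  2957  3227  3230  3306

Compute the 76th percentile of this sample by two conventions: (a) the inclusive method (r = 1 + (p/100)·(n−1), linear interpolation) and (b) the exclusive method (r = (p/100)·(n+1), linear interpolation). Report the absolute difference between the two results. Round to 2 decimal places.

148.72

n = 17.
(a) r = 13.16; between ranks 13 (2671) and 14 (2957): 2716.76.
(b) r = 13.68; between ranks 13 (2671) and 14 (2957): 2865.48.
|2716.76 − 2865.48| = 148.72.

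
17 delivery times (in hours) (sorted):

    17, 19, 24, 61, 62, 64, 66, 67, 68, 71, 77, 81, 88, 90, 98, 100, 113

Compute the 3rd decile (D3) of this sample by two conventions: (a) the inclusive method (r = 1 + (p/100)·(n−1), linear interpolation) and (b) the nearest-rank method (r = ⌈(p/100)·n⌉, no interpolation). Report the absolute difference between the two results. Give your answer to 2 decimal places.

n = 17.
(a) r = 5.8; between ranks 5 (62) and 6 (64): 63.6.
(b) the nearest-rank method: rank 6 → 64.
|63.6 − 64| = 0.4.

0.40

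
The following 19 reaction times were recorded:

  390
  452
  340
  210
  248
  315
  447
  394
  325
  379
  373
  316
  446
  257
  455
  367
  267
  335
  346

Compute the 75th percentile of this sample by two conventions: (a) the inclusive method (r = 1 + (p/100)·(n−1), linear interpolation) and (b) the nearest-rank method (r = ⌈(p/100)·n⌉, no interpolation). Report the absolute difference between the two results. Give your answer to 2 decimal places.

Sorted: 210, 248, 257, 267, 315, 316, 325, 335, 340, 346, 367, 373, 379, 390, 394, 446, 447, 452, 455.
n = 19.
(a) r = 14.5; between ranks 14 (390) and 15 (394): 392.
(b) the nearest-rank method: rank 15 → 394.
|392 − 394| = 2.

2.00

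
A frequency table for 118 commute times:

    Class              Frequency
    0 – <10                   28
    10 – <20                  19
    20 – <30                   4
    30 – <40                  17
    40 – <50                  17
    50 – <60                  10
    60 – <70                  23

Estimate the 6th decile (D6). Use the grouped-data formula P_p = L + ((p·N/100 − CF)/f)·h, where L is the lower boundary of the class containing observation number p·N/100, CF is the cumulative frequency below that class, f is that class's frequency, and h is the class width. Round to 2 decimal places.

41.65

N = 118; target position k = 60/100 · 118 = 70.8.
Cumulative frequencies: 28, 47, 51, 68, 85, 95, 118.
Observation 70.8 falls in the class 40 – <50.
L = 40, CF = 68, f = 17, h = 10.
P60 = 40 + ((70.8 − 68)/17)·10 = 40 + 1.64706 = 41.6471.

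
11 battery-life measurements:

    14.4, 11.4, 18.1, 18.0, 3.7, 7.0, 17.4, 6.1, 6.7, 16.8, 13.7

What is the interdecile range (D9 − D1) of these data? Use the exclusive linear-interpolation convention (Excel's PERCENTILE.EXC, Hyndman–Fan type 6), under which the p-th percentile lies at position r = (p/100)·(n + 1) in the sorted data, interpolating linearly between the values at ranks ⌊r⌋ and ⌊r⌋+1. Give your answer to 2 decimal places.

13.90

Sorted: 3.7, 6.1, 6.7, 7.0, 11.4, 13.7, 14.4, 16.8, 17.4, 18.0, 18.1.
n = 11.
P10: r = 1.2; ranks 1–2 are 3.7, 6.1; interpolating gives 4.18.
P90: r = 10.8; ranks 10–11 are 18.0, 18.1; interpolating gives 18.08.
Difference: 18.08 − 4.18 = 13.9.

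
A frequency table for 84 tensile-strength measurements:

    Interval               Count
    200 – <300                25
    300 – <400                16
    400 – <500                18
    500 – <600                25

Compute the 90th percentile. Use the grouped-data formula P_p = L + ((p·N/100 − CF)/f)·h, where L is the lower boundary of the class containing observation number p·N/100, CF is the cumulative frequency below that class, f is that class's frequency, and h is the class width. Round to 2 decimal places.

N = 84; target position k = 90/100 · 84 = 75.6.
Cumulative frequencies: 25, 41, 59, 84.
Observation 75.6 falls in the class 500 – <600.
L = 500, CF = 59, f = 25, h = 100.
P90 = 500 + ((75.6 − 59)/25)·100 = 500 + 66.4 = 566.4.

566.40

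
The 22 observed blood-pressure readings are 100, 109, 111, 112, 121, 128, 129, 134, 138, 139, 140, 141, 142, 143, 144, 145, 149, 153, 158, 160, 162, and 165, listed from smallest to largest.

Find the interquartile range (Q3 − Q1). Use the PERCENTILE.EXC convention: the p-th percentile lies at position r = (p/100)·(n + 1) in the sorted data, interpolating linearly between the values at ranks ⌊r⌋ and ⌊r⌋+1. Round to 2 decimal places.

n = 22.
P25: r = 5.75; ranks 5–6 are 121, 128; interpolating gives 126.25.
P75: r = 17.25; ranks 17–18 are 149, 153; interpolating gives 150.
Difference: 150 − 126.25 = 23.75.

23.75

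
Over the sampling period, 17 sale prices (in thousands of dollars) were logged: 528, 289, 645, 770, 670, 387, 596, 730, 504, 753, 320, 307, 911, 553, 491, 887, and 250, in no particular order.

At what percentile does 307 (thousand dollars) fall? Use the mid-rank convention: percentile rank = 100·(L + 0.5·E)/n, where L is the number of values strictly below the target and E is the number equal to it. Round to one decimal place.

14.7

Sorted: 250, 289, 307, 320, 387, 491, 504, 528, 553, 596, 645, 670, 730, 753, 770, 887, 911.
Count below 307: L = 2; count equal: E = 1; n = 17.
Percentile rank = 100·(2 + 0.5·1)/17 = 100·2.5/17 = 14.71.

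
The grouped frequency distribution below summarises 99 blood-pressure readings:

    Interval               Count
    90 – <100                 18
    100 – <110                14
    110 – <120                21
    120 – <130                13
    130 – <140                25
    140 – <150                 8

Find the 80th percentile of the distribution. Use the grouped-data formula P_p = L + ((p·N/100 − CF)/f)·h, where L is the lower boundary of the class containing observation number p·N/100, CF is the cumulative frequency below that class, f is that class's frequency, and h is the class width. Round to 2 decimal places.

135.28

N = 99; target position k = 80/100 · 99 = 79.2.
Cumulative frequencies: 18, 32, 53, 66, 91, 99.
Observation 79.2 falls in the class 130 – <140.
L = 130, CF = 66, f = 25, h = 10.
P80 = 130 + ((79.2 − 66)/25)·10 = 130 + 5.28 = 135.28.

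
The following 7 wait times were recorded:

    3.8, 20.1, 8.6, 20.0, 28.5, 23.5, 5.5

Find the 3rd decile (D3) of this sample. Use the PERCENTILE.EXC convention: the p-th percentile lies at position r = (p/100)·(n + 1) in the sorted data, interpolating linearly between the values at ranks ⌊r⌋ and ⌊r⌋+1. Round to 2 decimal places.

6.74

Sorted: 3.8, 5.5, 8.6, 20.0, 20.1, 23.5, 28.5.
n = 7.
r = (30/100)·(7 + 1) = 2.4.
Rank 2 is 5.5 and rank 3 is 8.6.
Interpolate: 5.5 + 0.4·(8.6 − 5.5) = 5.5 + 0.4·3.1 = 6.74.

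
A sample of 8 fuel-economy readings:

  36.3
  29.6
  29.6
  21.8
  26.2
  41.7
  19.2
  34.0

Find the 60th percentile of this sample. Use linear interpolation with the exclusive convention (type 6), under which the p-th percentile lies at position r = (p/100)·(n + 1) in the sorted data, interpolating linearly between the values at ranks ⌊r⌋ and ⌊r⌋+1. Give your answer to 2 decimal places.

31.36

Sorted: 19.2, 21.8, 26.2, 29.6, 29.6, 34.0, 36.3, 41.7.
n = 8.
r = (60/100)·(8 + 1) = 5.4.
Rank 5 is 29.6 and rank 6 is 34.0.
Interpolate: 29.6 + 0.4·(34.0 − 29.6) = 29.6 + 0.4·4.4 = 31.36.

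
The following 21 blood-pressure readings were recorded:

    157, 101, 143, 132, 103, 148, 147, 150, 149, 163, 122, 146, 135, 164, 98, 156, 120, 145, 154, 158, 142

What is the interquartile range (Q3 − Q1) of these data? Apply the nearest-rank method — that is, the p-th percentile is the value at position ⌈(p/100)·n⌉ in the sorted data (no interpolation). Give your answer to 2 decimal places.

Sorted: 98, 101, 103, 120, 122, 132, 135, 142, 143, 145, 146, 147, 148, 149, 150, 154, 156, 157, 158, 163, 164.
n = 21.
P25: rank ⌈25/100·21⌉ = 6 → 132.
P75: rank ⌈75/100·21⌉ = 16 → 154.
Difference: 154 − 132 = 22.

22.00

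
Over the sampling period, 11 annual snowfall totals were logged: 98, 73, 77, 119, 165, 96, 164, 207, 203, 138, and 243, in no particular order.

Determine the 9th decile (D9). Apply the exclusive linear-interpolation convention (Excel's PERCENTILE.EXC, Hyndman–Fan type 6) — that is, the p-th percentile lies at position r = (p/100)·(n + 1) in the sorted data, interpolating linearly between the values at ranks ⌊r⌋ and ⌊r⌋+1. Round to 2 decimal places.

Sorted: 73, 77, 96, 98, 119, 138, 164, 165, 203, 207, 243.
n = 11.
r = (90/100)·(11 + 1) = 10.8.
Rank 10 is 207 and rank 11 is 243.
Interpolate: 207 + 0.8·(243 − 207) = 207 + 0.8·36 = 235.8.

235.80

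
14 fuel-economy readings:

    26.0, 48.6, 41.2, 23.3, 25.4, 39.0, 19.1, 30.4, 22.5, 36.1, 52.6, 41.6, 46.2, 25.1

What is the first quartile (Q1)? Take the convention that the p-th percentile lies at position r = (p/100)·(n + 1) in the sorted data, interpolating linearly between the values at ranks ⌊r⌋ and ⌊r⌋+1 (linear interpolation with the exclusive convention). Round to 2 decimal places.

Sorted: 19.1, 22.5, 23.3, 25.1, 25.4, 26.0, 30.4, 36.1, 39.0, 41.2, 41.6, 46.2, 48.6, 52.6.
n = 14.
r = (25/100)·(14 + 1) = 3.75.
Rank 3 is 23.3 and rank 4 is 25.1.
Interpolate: 23.3 + 0.75·(25.1 − 23.3) = 23.3 + 0.75·1.8 = 24.65.

24.65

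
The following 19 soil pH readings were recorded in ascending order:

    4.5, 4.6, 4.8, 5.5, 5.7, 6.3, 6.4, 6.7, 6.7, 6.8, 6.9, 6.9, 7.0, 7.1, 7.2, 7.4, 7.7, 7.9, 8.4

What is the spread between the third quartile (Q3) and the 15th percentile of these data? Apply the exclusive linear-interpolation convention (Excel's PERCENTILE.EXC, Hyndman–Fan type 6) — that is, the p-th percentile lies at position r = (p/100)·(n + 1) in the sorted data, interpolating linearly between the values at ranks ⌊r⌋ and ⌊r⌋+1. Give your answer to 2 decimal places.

n = 19.
P15: r = 3 (integer) → 4.8.
P75: r = 15 (integer) → 7.2.
Difference: 7.2 − 4.8 = 2.4.

2.40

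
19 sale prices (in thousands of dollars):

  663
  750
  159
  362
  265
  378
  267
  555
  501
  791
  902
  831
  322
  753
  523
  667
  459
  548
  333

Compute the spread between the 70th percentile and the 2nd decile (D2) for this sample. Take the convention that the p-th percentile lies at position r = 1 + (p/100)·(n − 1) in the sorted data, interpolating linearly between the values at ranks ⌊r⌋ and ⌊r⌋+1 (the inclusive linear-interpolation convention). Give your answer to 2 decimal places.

Sorted: 159, 265, 267, 322, 333, 362, 378, 459, 501, 523, 548, 555, 663, 667, 750, 753, 791, 831, 902.
n = 19.
P20: r = 4.6; ranks 4–5 are 322, 333; interpolating gives 328.6.
P70: r = 13.6; ranks 13–14 are 663, 667; interpolating gives 665.4.
Difference: 665.4 − 328.6 = 336.8.

336.80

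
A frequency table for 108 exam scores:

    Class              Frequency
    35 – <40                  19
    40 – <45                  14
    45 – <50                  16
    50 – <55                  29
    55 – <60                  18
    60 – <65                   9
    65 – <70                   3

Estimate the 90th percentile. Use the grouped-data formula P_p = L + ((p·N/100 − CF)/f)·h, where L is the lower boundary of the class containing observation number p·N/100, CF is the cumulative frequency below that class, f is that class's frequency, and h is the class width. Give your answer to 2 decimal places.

60.67

N = 108; target position k = 90/100 · 108 = 97.2.
Cumulative frequencies: 19, 33, 49, 78, 96, 105, 108.
Observation 97.2 falls in the class 60 – <65.
L = 60, CF = 96, f = 9, h = 5.
P90 = 60 + ((97.2 − 96)/9)·5 = 60 + 0.666667 = 60.6667.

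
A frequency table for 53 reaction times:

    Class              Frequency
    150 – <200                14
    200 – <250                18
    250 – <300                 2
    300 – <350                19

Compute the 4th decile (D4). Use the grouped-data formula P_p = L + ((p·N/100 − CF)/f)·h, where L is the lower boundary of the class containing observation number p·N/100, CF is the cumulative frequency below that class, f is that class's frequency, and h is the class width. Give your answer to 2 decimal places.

N = 53; target position k = 40/100 · 53 = 21.2.
Cumulative frequencies: 14, 32, 34, 53.
Observation 21.2 falls in the class 200 – <250.
L = 200, CF = 14, f = 18, h = 50.
P40 = 200 + ((21.2 − 14)/18)·50 = 200 + 20 = 220.

220.00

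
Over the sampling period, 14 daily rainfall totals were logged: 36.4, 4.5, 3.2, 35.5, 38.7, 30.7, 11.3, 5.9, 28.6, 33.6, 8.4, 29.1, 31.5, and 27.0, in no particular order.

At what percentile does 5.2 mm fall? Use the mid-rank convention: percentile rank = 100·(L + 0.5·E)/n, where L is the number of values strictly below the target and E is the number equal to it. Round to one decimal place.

14.3

Sorted: 3.2, 4.5, 5.9, 8.4, 11.3, 27.0, 28.6, 29.1, 30.7, 31.5, 33.6, 35.5, 36.4, 38.7.
Count below 5.2: L = 2; count equal: E = 0; n = 14.
Percentile rank = 100·(2 + 0.5·0)/14 = 100·2/14 = 14.29.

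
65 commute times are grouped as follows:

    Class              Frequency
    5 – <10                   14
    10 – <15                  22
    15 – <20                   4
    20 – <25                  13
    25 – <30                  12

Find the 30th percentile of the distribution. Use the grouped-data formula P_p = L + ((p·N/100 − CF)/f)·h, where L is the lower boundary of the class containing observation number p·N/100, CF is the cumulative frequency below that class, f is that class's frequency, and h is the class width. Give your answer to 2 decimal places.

11.25

N = 65; target position k = 30/100 · 65 = 19.5.
Cumulative frequencies: 14, 36, 40, 53, 65.
Observation 19.5 falls in the class 10 – <15.
L = 10, CF = 14, f = 22, h = 5.
P30 = 10 + ((19.5 − 14)/22)·5 = 10 + 1.25 = 11.25.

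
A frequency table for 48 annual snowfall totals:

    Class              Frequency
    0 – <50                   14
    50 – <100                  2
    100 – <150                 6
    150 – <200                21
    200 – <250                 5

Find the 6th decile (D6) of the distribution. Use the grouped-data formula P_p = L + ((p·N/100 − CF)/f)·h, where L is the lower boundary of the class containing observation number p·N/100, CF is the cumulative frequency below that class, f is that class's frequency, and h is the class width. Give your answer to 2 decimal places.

166.19

N = 48; target position k = 60/100 · 48 = 28.8.
Cumulative frequencies: 14, 16, 22, 43, 48.
Observation 28.8 falls in the class 150 – <200.
L = 150, CF = 22, f = 21, h = 50.
P60 = 150 + ((28.8 − 22)/21)·50 = 150 + 16.1905 = 166.19.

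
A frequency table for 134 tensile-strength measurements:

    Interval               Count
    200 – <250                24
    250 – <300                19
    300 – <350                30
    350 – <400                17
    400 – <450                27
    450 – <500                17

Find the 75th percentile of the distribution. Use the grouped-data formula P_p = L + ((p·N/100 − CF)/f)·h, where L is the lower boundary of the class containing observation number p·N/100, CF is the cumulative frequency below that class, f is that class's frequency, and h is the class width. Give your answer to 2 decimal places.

419.44

N = 134; target position k = 75/100 · 134 = 100.5.
Cumulative frequencies: 24, 43, 73, 90, 117, 134.
Observation 100.5 falls in the class 400 – <450.
L = 400, CF = 90, f = 27, h = 50.
P75 = 400 + ((100.5 − 90)/27)·50 = 400 + 19.4444 = 419.444.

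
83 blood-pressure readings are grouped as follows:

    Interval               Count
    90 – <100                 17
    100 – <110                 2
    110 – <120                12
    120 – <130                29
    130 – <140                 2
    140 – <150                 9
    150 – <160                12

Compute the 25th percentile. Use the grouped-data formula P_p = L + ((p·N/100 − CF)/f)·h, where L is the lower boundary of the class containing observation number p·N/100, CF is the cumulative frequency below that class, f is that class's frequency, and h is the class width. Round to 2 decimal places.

111.46

N = 83; target position k = 25/100 · 83 = 20.75.
Cumulative frequencies: 17, 19, 31, 60, 62, 71, 83.
Observation 20.75 falls in the class 110 – <120.
L = 110, CF = 19, f = 12, h = 10.
P25 = 110 + ((20.75 − 19)/12)·10 = 110 + 1.45833 = 111.458.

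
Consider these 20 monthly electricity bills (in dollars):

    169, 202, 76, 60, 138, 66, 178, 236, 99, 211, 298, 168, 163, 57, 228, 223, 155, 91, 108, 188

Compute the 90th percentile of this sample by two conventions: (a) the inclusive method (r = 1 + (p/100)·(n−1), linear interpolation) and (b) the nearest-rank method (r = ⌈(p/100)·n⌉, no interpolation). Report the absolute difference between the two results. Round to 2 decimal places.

0.80

Sorted: 57, 60, 66, 76, 91, 99, 108, 138, 155, 163, 168, 169, 178, 188, 202, 211, 223, 228, 236, 298.
n = 20.
(a) r = 18.1; between ranks 18 (228) and 19 (236): 228.8.
(b) the nearest-rank method: rank 18 → 228.
|228.8 − 228| = 0.8.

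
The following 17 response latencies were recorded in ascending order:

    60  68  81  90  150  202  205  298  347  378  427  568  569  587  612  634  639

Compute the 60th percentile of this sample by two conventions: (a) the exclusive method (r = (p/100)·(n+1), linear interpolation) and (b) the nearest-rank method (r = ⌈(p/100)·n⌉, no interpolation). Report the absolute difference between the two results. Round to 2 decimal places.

n = 17.
(a) r = 10.8; between ranks 10 (378) and 11 (427): 417.2.
(b) the nearest-rank method: rank 11 → 427.
|417.2 − 427| = 9.8.

9.80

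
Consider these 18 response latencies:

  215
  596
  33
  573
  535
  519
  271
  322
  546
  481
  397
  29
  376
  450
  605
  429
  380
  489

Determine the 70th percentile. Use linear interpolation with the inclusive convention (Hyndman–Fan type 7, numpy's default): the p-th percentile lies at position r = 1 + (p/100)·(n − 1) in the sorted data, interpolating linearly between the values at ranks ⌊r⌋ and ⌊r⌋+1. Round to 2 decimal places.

Sorted: 29, 33, 215, 271, 322, 376, 380, 397, 429, 450, 481, 489, 519, 535, 546, 573, 596, 605.
n = 18.
r = 1 + (70/100)·(18 − 1) = 1 + 11.9 = 12.9.
Rank 12 is 489 and rank 13 is 519.
Interpolate: 489 + 0.9·(519 − 489) = 489 + 0.9·30 = 516.

516.00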